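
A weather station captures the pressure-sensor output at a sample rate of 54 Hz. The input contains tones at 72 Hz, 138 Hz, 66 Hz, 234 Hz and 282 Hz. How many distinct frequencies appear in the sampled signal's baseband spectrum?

fs/2 = 27 Hz.
72 Hz mod fs = 18 Hz.
18 Hz ≤ fs/2 = 27 Hz, appears at 18 Hz.
138 Hz mod fs = 30 Hz.
30 Hz > fs/2 = 27 Hz, folds to fs − 30 Hz = 24 Hz.
66 Hz mod fs = 12 Hz.
12 Hz ≤ fs/2 = 27 Hz, appears at 12 Hz.
234 Hz mod fs = 18 Hz.
18 Hz ≤ fs/2 = 27 Hz, appears at 18 Hz.
282 Hz mod fs = 12 Hz.
12 Hz ≤ fs/2 = 27 Hz, appears at 12 Hz.
Distinct values: {12 Hz, 18 Hz, 24 Hz} → 3.

3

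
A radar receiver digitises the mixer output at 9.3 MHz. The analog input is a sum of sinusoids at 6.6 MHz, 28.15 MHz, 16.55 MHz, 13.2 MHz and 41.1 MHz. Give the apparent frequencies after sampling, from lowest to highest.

0.25 MHz, 2.05 MHz, 2.7 MHz, 3.9 MHz

fs/2 = 4.65 MHz.
6.6 MHz > fs/2 = 4.65 MHz, folds to fs − 6.6 MHz = 2.7 MHz.
28.15 MHz mod fs = 0.25 MHz.
0.25 MHz ≤ fs/2 = 4.65 MHz, appears at 0.25 MHz.
16.55 MHz mod fs = 7.25 MHz.
7.25 MHz > fs/2 = 4.65 MHz, folds to fs − 7.25 MHz = 2.05 MHz.
13.2 MHz mod fs = 3.9 MHz.
3.9 MHz ≤ fs/2 = 4.65 MHz, appears at 3.9 MHz.
41.1 MHz mod fs = 3.9 MHz.
3.9 MHz ≤ fs/2 = 4.65 MHz, appears at 3.9 MHz.
Distinct values: {0.25 MHz, 2.05 MHz, 2.7 MHz, 3.9 MHz}.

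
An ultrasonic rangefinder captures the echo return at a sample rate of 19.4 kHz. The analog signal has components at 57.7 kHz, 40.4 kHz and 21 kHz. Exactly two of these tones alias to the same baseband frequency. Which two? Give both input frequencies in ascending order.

fs/2 = 9.7 kHz.
57.7 kHz mod fs = 18.9 kHz.
18.9 kHz > fs/2 = 9.7 kHz, folds to fs − 18.9 kHz = 0.5 kHz.
40.4 kHz mod fs = 1.6 kHz.
1.6 kHz ≤ fs/2 = 9.7 kHz, appears at 1.6 kHz.
21 kHz mod fs = 1.6 kHz.
1.6 kHz ≤ fs/2 = 9.7 kHz, appears at 1.6 kHz.
21 kHz and 40.4 kHz both map to 1.6 kHz.

21 kHz, 40.4 kHz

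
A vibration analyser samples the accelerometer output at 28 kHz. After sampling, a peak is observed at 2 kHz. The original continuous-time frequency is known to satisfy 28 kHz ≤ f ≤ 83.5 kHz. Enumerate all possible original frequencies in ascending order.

30 kHz, 54 kHz, 58 kHz, 82 kHz

Frequencies that alias to 2 kHz are k·fs ± 2 kHz for integer k ≥ 0.
k=0: 2 kHz.
k=1: 26 kHz, 30 kHz.
k=2: 54 kHz, 58 kHz.
k=3: 82 kHz, 86 kHz.
k=4: 110 kHz, 114 kHz.
Within [28 kHz, 83.5 kHz]: 30 kHz, 54 kHz, 58 kHz, 82 kHz.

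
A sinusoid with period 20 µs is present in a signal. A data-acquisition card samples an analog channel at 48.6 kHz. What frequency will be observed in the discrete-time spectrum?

T = 20 µs → f = 1/T = 50 kHz.
50 kHz mod fs = 1.4 kHz.
1.4 kHz ≤ fs/2 = 24.3 kHz, appears at 1.4 kHz.

1.4 kHz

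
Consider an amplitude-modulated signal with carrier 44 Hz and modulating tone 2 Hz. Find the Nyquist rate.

AM sidebands sit at fc ± fm = 42 Hz and 46 Hz.
Highest-frequency component: 46 Hz.
Nyquist rate = 2 × 46 Hz = 92 Hz.

92 Hz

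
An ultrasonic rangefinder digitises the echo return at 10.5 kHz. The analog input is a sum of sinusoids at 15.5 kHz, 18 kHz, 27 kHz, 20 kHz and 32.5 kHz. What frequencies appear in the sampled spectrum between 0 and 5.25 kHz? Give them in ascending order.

fs/2 = 5.25 kHz.
15.5 kHz mod fs = 5 kHz.
5 kHz ≤ fs/2 = 5.25 kHz, appears at 5 kHz.
18 kHz mod fs = 7.5 kHz.
7.5 kHz > fs/2 = 5.25 kHz, folds to fs − 7.5 kHz = 3 kHz.
27 kHz mod fs = 6 kHz.
6 kHz > fs/2 = 5.25 kHz, folds to fs − 6 kHz = 4.5 kHz.
20 kHz mod fs = 9.5 kHz.
9.5 kHz > fs/2 = 5.25 kHz, folds to fs − 9.5 kHz = 1 kHz.
32.5 kHz mod fs = 1 kHz.
1 kHz ≤ fs/2 = 5.25 kHz, appears at 1 kHz.
Distinct values: {1 kHz, 3 kHz, 4.5 kHz, 5 kHz}.

1 kHz, 3 kHz, 4.5 kHz, 5 kHz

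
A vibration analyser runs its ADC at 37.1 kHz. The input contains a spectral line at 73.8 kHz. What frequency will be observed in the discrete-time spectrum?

0.4 kHz

73.8 kHz mod fs = 36.7 kHz.
36.7 kHz > fs/2 = 18.55 kHz, folds to fs − 36.7 kHz = 0.4 kHz.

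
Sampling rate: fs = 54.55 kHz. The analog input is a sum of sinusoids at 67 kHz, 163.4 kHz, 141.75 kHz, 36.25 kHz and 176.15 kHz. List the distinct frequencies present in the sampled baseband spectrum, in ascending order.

fs/2 = 27.275 kHz.
67 kHz mod fs = 12.45 kHz.
12.45 kHz ≤ fs/2 = 27.275 kHz, appears at 12.45 kHz.
163.4 kHz mod fs = 54.3 kHz.
54.3 kHz > fs/2 = 27.275 kHz, folds to fs − 54.3 kHz = 0.25 kHz.
141.75 kHz mod fs = 32.65 kHz.
32.65 kHz > fs/2 = 27.275 kHz, folds to fs − 32.65 kHz = 21.9 kHz.
36.25 kHz > fs/2 = 27.275 kHz, folds to fs − 36.25 kHz = 18.3 kHz.
176.15 kHz mod fs = 12.5 kHz.
12.5 kHz ≤ fs/2 = 27.275 kHz, appears at 12.5 kHz.
Distinct values: {0.25 kHz, 12.45 kHz, 12.5 kHz, 18.3 kHz, 21.9 kHz}.

0.25 kHz, 12.45 kHz, 12.5 kHz, 18.3 kHz, 21.9 kHz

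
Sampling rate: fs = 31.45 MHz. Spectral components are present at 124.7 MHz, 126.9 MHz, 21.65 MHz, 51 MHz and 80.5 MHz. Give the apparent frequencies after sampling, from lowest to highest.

1.1 MHz, 9.8 MHz, 11.9 MHz, 13.85 MHz

fs/2 = 15.725 MHz.
124.7 MHz mod fs = 30.35 MHz.
30.35 MHz > fs/2 = 15.725 MHz, folds to fs − 30.35 MHz = 1.1 MHz.
126.9 MHz mod fs = 1.1 MHz.
1.1 MHz ≤ fs/2 = 15.725 MHz, appears at 1.1 MHz.
21.65 MHz > fs/2 = 15.725 MHz, folds to fs − 21.65 MHz = 9.8 MHz.
51 MHz mod fs = 19.55 MHz.
19.55 MHz > fs/2 = 15.725 MHz, folds to fs − 19.55 MHz = 11.9 MHz.
80.5 MHz mod fs = 17.6 MHz.
17.6 MHz > fs/2 = 15.725 MHz, folds to fs − 17.6 MHz = 13.85 MHz.
Distinct values: {1.1 MHz, 9.8 MHz, 11.9 MHz, 13.85 MHz}.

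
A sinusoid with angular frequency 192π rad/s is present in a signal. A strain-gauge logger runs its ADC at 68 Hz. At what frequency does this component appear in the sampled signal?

28 Hz

ω = 192π rad/s → f = ω/(2π) = 96 Hz.
96 Hz mod fs = 28 Hz.
28 Hz ≤ fs/2 = 34 Hz, appears at 28 Hz.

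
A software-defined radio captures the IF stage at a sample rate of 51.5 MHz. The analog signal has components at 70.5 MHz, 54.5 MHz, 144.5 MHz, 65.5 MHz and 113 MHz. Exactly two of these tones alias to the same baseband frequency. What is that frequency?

fs/2 = 25.75 MHz.
70.5 MHz mod fs = 19 MHz.
19 MHz ≤ fs/2 = 25.75 MHz, appears at 19 MHz.
54.5 MHz mod fs = 3 MHz.
3 MHz ≤ fs/2 = 25.75 MHz, appears at 3 MHz.
144.5 MHz mod fs = 41.5 MHz.
41.5 MHz > fs/2 = 25.75 MHz, folds to fs − 41.5 MHz = 10 MHz.
65.5 MHz mod fs = 14 MHz.
14 MHz ≤ fs/2 = 25.75 MHz, appears at 14 MHz.
113 MHz mod fs = 10 MHz.
10 MHz ≤ fs/2 = 25.75 MHz, appears at 10 MHz.
113 MHz and 144.5 MHz both map to 10 MHz.

10 MHz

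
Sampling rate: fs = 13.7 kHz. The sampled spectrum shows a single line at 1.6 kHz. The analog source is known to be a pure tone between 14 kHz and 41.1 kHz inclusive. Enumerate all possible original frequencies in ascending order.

Frequencies that alias to 1.6 kHz are k·fs ± 1.6 kHz for integer k ≥ 0.
k=0: 1.6 kHz.
k=1: 12.1 kHz, 15.3 kHz.
k=2: 25.8 kHz, 29 kHz.
k=3: 39.5 kHz, 42.7 kHz.
k=4: 53.2 kHz, 56.4 kHz.
Within [14 kHz, 41.1 kHz]: 15.3 kHz, 25.8 kHz, 29 kHz, 39.5 kHz.

15.3 kHz, 25.8 kHz, 29 kHz, 39.5 kHz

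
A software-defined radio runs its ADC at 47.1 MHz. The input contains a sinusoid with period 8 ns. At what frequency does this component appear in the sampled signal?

16.3 MHz

T = 8 ns → f = 1/T = 125 MHz.
125 MHz mod fs = 30.8 MHz.
30.8 MHz > fs/2 = 23.55 MHz, folds to fs − 30.8 MHz = 16.3 MHz.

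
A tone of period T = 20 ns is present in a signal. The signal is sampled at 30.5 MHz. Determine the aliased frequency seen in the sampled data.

T = 20 ns → f = 1/T = 50 MHz.
50 MHz mod fs = 19.5 MHz.
19.5 MHz > fs/2 = 15.25 MHz, folds to fs − 19.5 MHz = 11 MHz.

11 MHz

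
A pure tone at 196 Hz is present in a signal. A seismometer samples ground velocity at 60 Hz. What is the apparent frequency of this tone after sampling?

16 Hz

196 Hz mod fs = 16 Hz.
16 Hz ≤ fs/2 = 30 Hz, appears at 16 Hz.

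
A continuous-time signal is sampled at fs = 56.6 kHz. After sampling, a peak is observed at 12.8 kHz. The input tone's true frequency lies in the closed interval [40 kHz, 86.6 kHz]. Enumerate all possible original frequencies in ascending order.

43.8 kHz, 69.4 kHz

Frequencies that alias to 12.8 kHz are k·fs ± 12.8 kHz for integer k ≥ 0.
k=0: 12.8 kHz.
k=1: 43.8 kHz, 69.4 kHz.
k=2: 100.4 kHz, 126 kHz.
Within [40 kHz, 86.6 kHz]: 43.8 kHz, 69.4 kHz.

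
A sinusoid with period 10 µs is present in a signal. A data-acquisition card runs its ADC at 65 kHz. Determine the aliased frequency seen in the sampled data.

30 kHz

T = 10 µs → f = 1/T = 100 kHz.
100 kHz mod fs = 35 kHz.
35 kHz > fs/2 = 32.5 kHz, folds to fs − 35 kHz = 30 kHz.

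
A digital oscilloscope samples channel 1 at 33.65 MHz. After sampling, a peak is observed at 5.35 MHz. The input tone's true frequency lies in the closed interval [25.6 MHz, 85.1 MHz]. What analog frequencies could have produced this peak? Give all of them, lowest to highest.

Frequencies that alias to 5.35 MHz are k·fs ± 5.35 MHz for integer k ≥ 0.
k=0: 5.35 MHz.
k=1: 28.3 MHz, 39 MHz.
k=2: 61.95 MHz, 72.65 MHz.
k=3: 95.6 MHz, 106.3 MHz.
Within [25.6 MHz, 85.1 MHz]: 28.3 MHz, 39 MHz, 61.95 MHz, 72.65 MHz.

28.3 MHz, 39 MHz, 61.95 MHz, 72.65 MHz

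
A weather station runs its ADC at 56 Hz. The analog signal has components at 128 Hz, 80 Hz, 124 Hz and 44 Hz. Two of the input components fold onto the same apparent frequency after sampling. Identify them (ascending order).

fs/2 = 28 Hz.
128 Hz mod fs = 16 Hz.
16 Hz ≤ fs/2 = 28 Hz, appears at 16 Hz.
80 Hz mod fs = 24 Hz.
24 Hz ≤ fs/2 = 28 Hz, appears at 24 Hz.
124 Hz mod fs = 12 Hz.
12 Hz ≤ fs/2 = 28 Hz, appears at 12 Hz.
44 Hz > fs/2 = 28 Hz, folds to fs − 44 Hz = 12 Hz.
44 Hz and 124 Hz both map to 12 Hz.

44 Hz, 124 Hz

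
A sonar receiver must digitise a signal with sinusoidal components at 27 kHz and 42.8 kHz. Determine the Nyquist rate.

85.6 kHz

Highest-frequency component: 42.8 kHz.
Nyquist rate = 2 × 42.8 kHz = 85.6 kHz.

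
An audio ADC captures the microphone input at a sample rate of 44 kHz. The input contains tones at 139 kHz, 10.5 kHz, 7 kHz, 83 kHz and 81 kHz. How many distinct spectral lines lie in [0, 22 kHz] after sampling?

3

fs/2 = 22 kHz.
139 kHz mod fs = 7 kHz.
7 kHz ≤ fs/2 = 22 kHz, appears at 7 kHz.
10.5 kHz ≤ fs/2 = 22 kHz, passes unchanged.
7 kHz ≤ fs/2 = 22 kHz, passes unchanged.
83 kHz mod fs = 39 kHz.
39 kHz > fs/2 = 22 kHz, folds to fs − 39 kHz = 5 kHz.
81 kHz mod fs = 37 kHz.
37 kHz > fs/2 = 22 kHz, folds to fs − 37 kHz = 7 kHz.
Distinct values: {5 kHz, 7 kHz, 10.5 kHz} → 3.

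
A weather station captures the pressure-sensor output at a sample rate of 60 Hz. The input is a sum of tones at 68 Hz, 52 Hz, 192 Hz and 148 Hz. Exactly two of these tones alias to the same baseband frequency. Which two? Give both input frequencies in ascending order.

fs/2 = 30 Hz.
68 Hz mod fs = 8 Hz.
8 Hz ≤ fs/2 = 30 Hz, appears at 8 Hz.
52 Hz > fs/2 = 30 Hz, folds to fs − 52 Hz = 8 Hz.
192 Hz mod fs = 12 Hz.
12 Hz ≤ fs/2 = 30 Hz, appears at 12 Hz.
148 Hz mod fs = 28 Hz.
28 Hz ≤ fs/2 = 30 Hz, appears at 28 Hz.
52 Hz and 68 Hz both map to 8 Hz.

52 Hz, 68 Hz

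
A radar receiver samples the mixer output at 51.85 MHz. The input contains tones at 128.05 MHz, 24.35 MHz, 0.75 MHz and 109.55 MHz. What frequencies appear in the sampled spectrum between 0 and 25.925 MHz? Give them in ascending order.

0.75 MHz, 5.85 MHz, 24.35 MHz

fs/2 = 25.925 MHz.
128.05 MHz mod fs = 24.35 MHz.
24.35 MHz ≤ fs/2 = 25.925 MHz, appears at 24.35 MHz.
24.35 MHz ≤ fs/2 = 25.925 MHz, passes unchanged.
0.75 MHz ≤ fs/2 = 25.925 MHz, passes unchanged.
109.55 MHz mod fs = 5.85 MHz.
5.85 MHz ≤ fs/2 = 25.925 MHz, appears at 5.85 MHz.
Distinct values: {0.75 MHz, 5.85 MHz, 24.35 MHz}.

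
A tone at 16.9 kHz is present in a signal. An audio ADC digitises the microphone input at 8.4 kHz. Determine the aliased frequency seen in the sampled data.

0.1 kHz

16.9 kHz mod fs = 0.1 kHz.
0.1 kHz ≤ fs/2 = 4.2 kHz, appears at 0.1 kHz.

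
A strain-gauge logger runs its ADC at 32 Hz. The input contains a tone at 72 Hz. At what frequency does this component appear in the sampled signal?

72 Hz mod fs = 8 Hz.
8 Hz ≤ fs/2 = 16 Hz, appears at 8 Hz.

8 Hz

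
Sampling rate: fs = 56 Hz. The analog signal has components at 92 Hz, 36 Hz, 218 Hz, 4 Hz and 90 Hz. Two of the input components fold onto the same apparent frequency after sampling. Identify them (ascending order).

fs/2 = 28 Hz.
92 Hz mod fs = 36 Hz.
36 Hz > fs/2 = 28 Hz, folds to fs − 36 Hz = 20 Hz.
36 Hz > fs/2 = 28 Hz, folds to fs − 36 Hz = 20 Hz.
218 Hz mod fs = 50 Hz.
50 Hz > fs/2 = 28 Hz, folds to fs − 50 Hz = 6 Hz.
4 Hz ≤ fs/2 = 28 Hz, passes unchanged.
90 Hz mod fs = 34 Hz.
34 Hz > fs/2 = 28 Hz, folds to fs − 34 Hz = 22 Hz.
36 Hz and 92 Hz both map to 20 Hz.

36 Hz, 92 Hz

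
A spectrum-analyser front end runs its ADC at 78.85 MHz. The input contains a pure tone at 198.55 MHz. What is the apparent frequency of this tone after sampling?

198.55 MHz mod fs = 40.85 MHz.
40.85 MHz > fs/2 = 39.425 MHz, folds to fs − 40.85 MHz = 38 MHz.

38 MHz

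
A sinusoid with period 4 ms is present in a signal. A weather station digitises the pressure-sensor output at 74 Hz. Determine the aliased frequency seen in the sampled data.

T = 4 ms → f = 1/T = 250 Hz.
250 Hz mod fs = 28 Hz.
28 Hz ≤ fs/2 = 37 Hz, appears at 28 Hz.

28 Hz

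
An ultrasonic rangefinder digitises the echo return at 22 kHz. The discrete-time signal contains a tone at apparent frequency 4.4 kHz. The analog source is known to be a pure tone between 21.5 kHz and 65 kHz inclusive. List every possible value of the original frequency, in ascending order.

Frequencies that alias to 4.4 kHz are k·fs ± 4.4 kHz for integer k ≥ 0.
k=0: 4.4 kHz.
k=1: 17.6 kHz, 26.4 kHz.
k=2: 39.6 kHz, 48.4 kHz.
k=3: 61.6 kHz, 70.4 kHz.
k=4: 83.6 kHz, 92.4 kHz.
Within [21.5 kHz, 65 kHz]: 26.4 kHz, 39.6 kHz, 48.4 kHz, 61.6 kHz.

26.4 kHz, 39.6 kHz, 48.4 kHz, 61.6 kHz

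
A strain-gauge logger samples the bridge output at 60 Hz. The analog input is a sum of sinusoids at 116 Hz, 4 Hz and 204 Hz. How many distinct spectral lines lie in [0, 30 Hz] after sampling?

2

fs/2 = 30 Hz.
116 Hz mod fs = 56 Hz.
56 Hz > fs/2 = 30 Hz, folds to fs − 56 Hz = 4 Hz.
4 Hz ≤ fs/2 = 30 Hz, passes unchanged.
204 Hz mod fs = 24 Hz.
24 Hz ≤ fs/2 = 30 Hz, appears at 24 Hz.
Distinct values: {4 Hz, 24 Hz} → 2.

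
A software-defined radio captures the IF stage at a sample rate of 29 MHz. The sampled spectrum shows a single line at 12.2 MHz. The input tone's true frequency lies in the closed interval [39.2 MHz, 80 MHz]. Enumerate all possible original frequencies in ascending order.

Frequencies that alias to 12.2 MHz are k·fs ± 12.2 MHz for integer k ≥ 0.
k=0: 12.2 MHz.
k=1: 16.8 MHz, 41.2 MHz.
k=2: 45.8 MHz, 70.2 MHz.
k=3: 74.8 MHz, 99.2 MHz.
k=4: 103.8 MHz, 128.2 MHz.
Within [39.2 MHz, 80 MHz]: 41.2 MHz, 45.8 MHz, 70.2 MHz, 74.8 MHz.

41.2 MHz, 45.8 MHz, 70.2 MHz, 74.8 MHz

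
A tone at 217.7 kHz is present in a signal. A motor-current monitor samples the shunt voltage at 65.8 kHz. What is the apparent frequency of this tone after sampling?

20.3 kHz

217.7 kHz mod fs = 20.3 kHz.
20.3 kHz ≤ fs/2 = 32.9 kHz, appears at 20.3 kHz.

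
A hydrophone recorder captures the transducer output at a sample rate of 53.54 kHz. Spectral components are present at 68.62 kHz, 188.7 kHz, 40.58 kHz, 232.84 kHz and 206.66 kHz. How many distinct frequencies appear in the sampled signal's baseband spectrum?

5

fs/2 = 26.77 kHz.
68.62 kHz mod fs = 15.08 kHz.
15.08 kHz ≤ fs/2 = 26.77 kHz, appears at 15.08 kHz.
188.7 kHz mod fs = 28.08 kHz.
28.08 kHz > fs/2 = 26.77 kHz, folds to fs − 28.08 kHz = 25.46 kHz.
40.58 kHz > fs/2 = 26.77 kHz, folds to fs − 40.58 kHz = 12.96 kHz.
232.84 kHz mod fs = 18.68 kHz.
18.68 kHz ≤ fs/2 = 26.77 kHz, appears at 18.68 kHz.
206.66 kHz mod fs = 46.04 kHz.
46.04 kHz > fs/2 = 26.77 kHz, folds to fs − 46.04 kHz = 7.5 kHz.
Distinct values: {7.5 kHz, 12.96 kHz, 15.08 kHz, 18.68 kHz, 25.46 kHz} → 5.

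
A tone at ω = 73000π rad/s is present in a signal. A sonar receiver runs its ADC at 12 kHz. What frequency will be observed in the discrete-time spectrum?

0.5 kHz

ω = 73000π rad/s → f = ω/(2π) = 36500 Hz = 36.5 kHz.
36.5 kHz mod fs = 0.5 kHz.
0.5 kHz ≤ fs/2 = 6 kHz, appears at 0.5 kHz.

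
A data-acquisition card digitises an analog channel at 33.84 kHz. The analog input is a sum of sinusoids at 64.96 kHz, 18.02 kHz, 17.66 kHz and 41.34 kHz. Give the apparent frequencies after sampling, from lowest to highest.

fs/2 = 16.92 kHz.
64.96 kHz mod fs = 31.12 kHz.
31.12 kHz > fs/2 = 16.92 kHz, folds to fs − 31.12 kHz = 2.72 kHz.
18.02 kHz > fs/2 = 16.92 kHz, folds to fs − 18.02 kHz = 15.82 kHz.
17.66 kHz > fs/2 = 16.92 kHz, folds to fs − 17.66 kHz = 16.18 kHz.
41.34 kHz mod fs = 7.5 kHz.
7.5 kHz ≤ fs/2 = 16.92 kHz, appears at 7.5 kHz.
Distinct values: {2.72 kHz, 7.5 kHz, 15.82 kHz, 16.18 kHz}.

2.72 kHz, 7.5 kHz, 15.82 kHz, 16.18 kHz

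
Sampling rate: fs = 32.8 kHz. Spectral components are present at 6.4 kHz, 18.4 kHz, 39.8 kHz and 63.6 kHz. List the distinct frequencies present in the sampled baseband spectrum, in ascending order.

fs/2 = 16.4 kHz.
6.4 kHz ≤ fs/2 = 16.4 kHz, passes unchanged.
18.4 kHz > fs/2 = 16.4 kHz, folds to fs − 18.4 kHz = 14.4 kHz.
39.8 kHz mod fs = 7 kHz.
7 kHz ≤ fs/2 = 16.4 kHz, appears at 7 kHz.
63.6 kHz mod fs = 30.8 kHz.
30.8 kHz > fs/2 = 16.4 kHz, folds to fs − 30.8 kHz = 2 kHz.
Distinct values: {2 kHz, 6.4 kHz, 7 kHz, 14.4 kHz}.

2 kHz, 6.4 kHz, 7 kHz, 14.4 kHz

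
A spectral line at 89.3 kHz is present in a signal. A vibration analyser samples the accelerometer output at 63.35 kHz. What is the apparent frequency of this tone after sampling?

25.95 kHz

89.3 kHz mod fs = 25.95 kHz.
25.95 kHz ≤ fs/2 = 31.675 kHz, appears at 25.95 kHz.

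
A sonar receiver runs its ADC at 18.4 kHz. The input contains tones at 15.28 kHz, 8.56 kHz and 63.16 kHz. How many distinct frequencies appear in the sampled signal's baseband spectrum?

3

fs/2 = 9.2 kHz.
15.28 kHz > fs/2 = 9.2 kHz, folds to fs − 15.28 kHz = 3.12 kHz.
8.56 kHz ≤ fs/2 = 9.2 kHz, passes unchanged.
63.16 kHz mod fs = 7.96 kHz.
7.96 kHz ≤ fs/2 = 9.2 kHz, appears at 7.96 kHz.
Distinct values: {3.12 kHz, 7.96 kHz, 8.56 kHz} → 3.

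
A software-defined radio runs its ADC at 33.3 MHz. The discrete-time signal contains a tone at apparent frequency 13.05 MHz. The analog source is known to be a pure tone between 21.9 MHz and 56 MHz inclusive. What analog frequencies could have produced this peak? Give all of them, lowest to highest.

Frequencies that alias to 13.05 MHz are k·fs ± 13.05 MHz for integer k ≥ 0.
k=0: 13.05 MHz.
k=1: 20.25 MHz, 46.35 MHz.
k=2: 53.55 MHz, 79.65 MHz.
k=3: 86.85 MHz, 112.95 MHz.
Within [21.9 MHz, 56 MHz]: 46.35 MHz, 53.55 MHz.

46.35 MHz, 53.55 MHz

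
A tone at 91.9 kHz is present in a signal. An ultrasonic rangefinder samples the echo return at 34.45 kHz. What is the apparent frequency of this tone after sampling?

11.45 kHz

91.9 kHz mod fs = 23 kHz.
23 kHz > fs/2 = 17.225 kHz, folds to fs − 23 kHz = 11.45 kHz.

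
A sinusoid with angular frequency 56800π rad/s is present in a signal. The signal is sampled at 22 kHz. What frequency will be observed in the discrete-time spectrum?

ω = 56800π rad/s → f = ω/(2π) = 28400 Hz = 28.4 kHz.
28.4 kHz mod fs = 6.4 kHz.
6.4 kHz ≤ fs/2 = 11 kHz, appears at 6.4 kHz.

6.4 kHz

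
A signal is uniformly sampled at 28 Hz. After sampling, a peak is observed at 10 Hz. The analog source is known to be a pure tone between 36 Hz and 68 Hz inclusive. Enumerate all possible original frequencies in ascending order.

Frequencies that alias to 10 Hz are k·fs ± 10 Hz for integer k ≥ 0.
k=0: 10 Hz.
k=1: 18 Hz, 38 Hz.
k=2: 46 Hz, 66 Hz.
k=3: 74 Hz, 94 Hz.
Within [36 Hz, 68 Hz]: 38 Hz, 46 Hz, 66 Hz.

38 Hz, 46 Hz, 66 Hz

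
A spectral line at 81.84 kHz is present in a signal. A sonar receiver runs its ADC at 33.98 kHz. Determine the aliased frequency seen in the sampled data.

81.84 kHz mod fs = 13.88 kHz.
13.88 kHz ≤ fs/2 = 16.99 kHz, appears at 13.88 kHz.

13.88 kHz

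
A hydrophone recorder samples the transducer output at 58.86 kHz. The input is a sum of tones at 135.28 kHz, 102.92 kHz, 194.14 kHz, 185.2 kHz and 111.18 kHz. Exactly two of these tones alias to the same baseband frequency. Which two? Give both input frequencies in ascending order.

135.28 kHz, 194.14 kHz

fs/2 = 29.43 kHz.
135.28 kHz mod fs = 17.56 kHz.
17.56 kHz ≤ fs/2 = 29.43 kHz, appears at 17.56 kHz.
102.92 kHz mod fs = 44.06 kHz.
44.06 kHz > fs/2 = 29.43 kHz, folds to fs − 44.06 kHz = 14.8 kHz.
194.14 kHz mod fs = 17.56 kHz.
17.56 kHz ≤ fs/2 = 29.43 kHz, appears at 17.56 kHz.
185.2 kHz mod fs = 8.62 kHz.
8.62 kHz ≤ fs/2 = 29.43 kHz, appears at 8.62 kHz.
111.18 kHz mod fs = 52.32 kHz.
52.32 kHz > fs/2 = 29.43 kHz, folds to fs − 52.32 kHz = 6.54 kHz.
135.28 kHz and 194.14 kHz both map to 17.56 kHz.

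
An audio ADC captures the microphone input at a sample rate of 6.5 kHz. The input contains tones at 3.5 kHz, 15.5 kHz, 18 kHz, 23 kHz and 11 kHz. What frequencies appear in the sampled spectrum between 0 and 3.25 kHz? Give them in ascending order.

1.5 kHz, 2 kHz, 2.5 kHz, 3 kHz

fs/2 = 3.25 kHz.
3.5 kHz > fs/2 = 3.25 kHz, folds to fs − 3.5 kHz = 3 kHz.
15.5 kHz mod fs = 2.5 kHz.
2.5 kHz ≤ fs/2 = 3.25 kHz, appears at 2.5 kHz.
18 kHz mod fs = 5 kHz.
5 kHz > fs/2 = 3.25 kHz, folds to fs − 5 kHz = 1.5 kHz.
23 kHz mod fs = 3.5 kHz.
3.5 kHz > fs/2 = 3.25 kHz, folds to fs − 3.5 kHz = 3 kHz.
11 kHz mod fs = 4.5 kHz.
4.5 kHz > fs/2 = 3.25 kHz, folds to fs − 4.5 kHz = 2 kHz.
Distinct values: {1.5 kHz, 2 kHz, 2.5 kHz, 3 kHz}.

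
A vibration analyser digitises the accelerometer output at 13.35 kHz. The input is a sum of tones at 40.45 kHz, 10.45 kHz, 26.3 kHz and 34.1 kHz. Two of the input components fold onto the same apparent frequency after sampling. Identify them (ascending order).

26.3 kHz, 40.45 kHz

fs/2 = 6.675 kHz.
40.45 kHz mod fs = 0.4 kHz.
0.4 kHz ≤ fs/2 = 6.675 kHz, appears at 0.4 kHz.
10.45 kHz > fs/2 = 6.675 kHz, folds to fs − 10.45 kHz = 2.9 kHz.
26.3 kHz mod fs = 12.95 kHz.
12.95 kHz > fs/2 = 6.675 kHz, folds to fs − 12.95 kHz = 0.4 kHz.
34.1 kHz mod fs = 7.4 kHz.
7.4 kHz > fs/2 = 6.675 kHz, folds to fs − 7.4 kHz = 5.95 kHz.
26.3 kHz and 40.45 kHz both map to 0.4 kHz.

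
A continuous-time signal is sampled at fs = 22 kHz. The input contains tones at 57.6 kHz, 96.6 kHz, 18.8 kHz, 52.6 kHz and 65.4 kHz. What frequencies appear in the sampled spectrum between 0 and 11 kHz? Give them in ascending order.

fs/2 = 11 kHz.
57.6 kHz mod fs = 13.6 kHz.
13.6 kHz > fs/2 = 11 kHz, folds to fs − 13.6 kHz = 8.4 kHz.
96.6 kHz mod fs = 8.6 kHz.
8.6 kHz ≤ fs/2 = 11 kHz, appears at 8.6 kHz.
18.8 kHz > fs/2 = 11 kHz, folds to fs − 18.8 kHz = 3.2 kHz.
52.6 kHz mod fs = 8.6 kHz.
8.6 kHz ≤ fs/2 = 11 kHz, appears at 8.6 kHz.
65.4 kHz mod fs = 21.4 kHz.
21.4 kHz > fs/2 = 11 kHz, folds to fs − 21.4 kHz = 0.6 kHz.
Distinct values: {0.6 kHz, 3.2 kHz, 8.4 kHz, 8.6 kHz}.

0.6 kHz, 3.2 kHz, 8.4 kHz, 8.6 kHz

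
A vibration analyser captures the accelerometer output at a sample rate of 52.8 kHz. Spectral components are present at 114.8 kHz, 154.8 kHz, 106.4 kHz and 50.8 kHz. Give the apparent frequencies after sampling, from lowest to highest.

0.8 kHz, 2 kHz, 3.6 kHz, 9.2 kHz

fs/2 = 26.4 kHz.
114.8 kHz mod fs = 9.2 kHz.
9.2 kHz ≤ fs/2 = 26.4 kHz, appears at 9.2 kHz.
154.8 kHz mod fs = 49.2 kHz.
49.2 kHz > fs/2 = 26.4 kHz, folds to fs − 49.2 kHz = 3.6 kHz.
106.4 kHz mod fs = 0.8 kHz.
0.8 kHz ≤ fs/2 = 26.4 kHz, appears at 0.8 kHz.
50.8 kHz > fs/2 = 26.4 kHz, folds to fs − 50.8 kHz = 2 kHz.
Distinct values: {0.8 kHz, 2 kHz, 3.6 kHz, 9.2 kHz}.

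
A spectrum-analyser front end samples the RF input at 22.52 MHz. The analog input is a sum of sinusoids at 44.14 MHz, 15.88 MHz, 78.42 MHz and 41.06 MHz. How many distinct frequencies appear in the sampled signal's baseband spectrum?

fs/2 = 11.26 MHz.
44.14 MHz mod fs = 21.62 MHz.
21.62 MHz > fs/2 = 11.26 MHz, folds to fs − 21.62 MHz = 0.9 MHz.
15.88 MHz > fs/2 = 11.26 MHz, folds to fs − 15.88 MHz = 6.64 MHz.
78.42 MHz mod fs = 10.86 MHz.
10.86 MHz ≤ fs/2 = 11.26 MHz, appears at 10.86 MHz.
41.06 MHz mod fs = 18.54 MHz.
18.54 MHz > fs/2 = 11.26 MHz, folds to fs − 18.54 MHz = 3.98 MHz.
Distinct values: {0.9 MHz, 3.98 MHz, 6.64 MHz, 10.86 MHz} → 4.

4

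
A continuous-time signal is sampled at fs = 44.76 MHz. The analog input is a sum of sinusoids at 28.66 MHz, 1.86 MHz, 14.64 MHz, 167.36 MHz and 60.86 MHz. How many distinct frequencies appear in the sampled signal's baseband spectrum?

4

fs/2 = 22.38 MHz.
28.66 MHz > fs/2 = 22.38 MHz, folds to fs − 28.66 MHz = 16.1 MHz.
1.86 MHz ≤ fs/2 = 22.38 MHz, passes unchanged.
14.64 MHz ≤ fs/2 = 22.38 MHz, passes unchanged.
167.36 MHz mod fs = 33.08 MHz.
33.08 MHz > fs/2 = 22.38 MHz, folds to fs − 33.08 MHz = 11.68 MHz.
60.86 MHz mod fs = 16.1 MHz.
16.1 MHz ≤ fs/2 = 22.38 MHz, appears at 16.1 MHz.
Distinct values: {1.86 MHz, 11.68 MHz, 14.64 MHz, 16.1 MHz} → 4.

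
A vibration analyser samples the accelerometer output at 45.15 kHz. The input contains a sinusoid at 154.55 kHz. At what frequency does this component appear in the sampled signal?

19.1 kHz

154.55 kHz mod fs = 19.1 kHz.
19.1 kHz ≤ fs/2 = 22.575 kHz, appears at 19.1 kHz.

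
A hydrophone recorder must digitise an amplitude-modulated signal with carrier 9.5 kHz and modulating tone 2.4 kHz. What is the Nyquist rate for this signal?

AM sidebands sit at fc ± fm = 7.1 kHz and 11.9 kHz.
Highest-frequency component: 11.9 kHz.
Nyquist rate = 2 × 11.9 kHz = 23.8 kHz.

23.8 kHz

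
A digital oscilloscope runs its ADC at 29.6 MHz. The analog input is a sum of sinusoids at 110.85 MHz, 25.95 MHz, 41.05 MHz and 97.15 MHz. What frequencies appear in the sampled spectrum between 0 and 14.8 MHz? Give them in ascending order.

3.65 MHz, 7.55 MHz, 8.35 MHz, 11.45 MHz

fs/2 = 14.8 MHz.
110.85 MHz mod fs = 22.05 MHz.
22.05 MHz > fs/2 = 14.8 MHz, folds to fs − 22.05 MHz = 7.55 MHz.
25.95 MHz > fs/2 = 14.8 MHz, folds to fs − 25.95 MHz = 3.65 MHz.
41.05 MHz mod fs = 11.45 MHz.
11.45 MHz ≤ fs/2 = 14.8 MHz, appears at 11.45 MHz.
97.15 MHz mod fs = 8.35 MHz.
8.35 MHz ≤ fs/2 = 14.8 MHz, appears at 8.35 MHz.
Distinct values: {3.65 MHz, 7.55 MHz, 8.35 MHz, 11.45 MHz}.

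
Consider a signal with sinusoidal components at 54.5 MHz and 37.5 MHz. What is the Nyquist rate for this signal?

109 MHz

Highest-frequency component: 54.5 MHz.
Nyquist rate = 2 × 54.5 MHz = 109 MHz.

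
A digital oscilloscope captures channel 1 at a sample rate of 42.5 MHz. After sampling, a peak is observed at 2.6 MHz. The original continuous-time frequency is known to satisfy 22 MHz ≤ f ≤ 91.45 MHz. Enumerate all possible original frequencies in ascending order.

39.9 MHz, 45.1 MHz, 82.4 MHz, 87.6 MHz

Frequencies that alias to 2.6 MHz are k·fs ± 2.6 MHz for integer k ≥ 0.
k=0: 2.6 MHz.
k=1: 39.9 MHz, 45.1 MHz.
k=2: 82.4 MHz, 87.6 MHz.
k=3: 124.9 MHz, 130.1 MHz.
Within [22 MHz, 91.45 MHz]: 39.9 MHz, 45.1 MHz, 82.4 MHz, 87.6 MHz.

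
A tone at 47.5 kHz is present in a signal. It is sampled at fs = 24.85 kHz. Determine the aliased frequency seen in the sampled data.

2.2 kHz

47.5 kHz mod fs = 22.65 kHz.
22.65 kHz > fs/2 = 12.425 kHz, folds to fs − 22.65 kHz = 2.2 kHz.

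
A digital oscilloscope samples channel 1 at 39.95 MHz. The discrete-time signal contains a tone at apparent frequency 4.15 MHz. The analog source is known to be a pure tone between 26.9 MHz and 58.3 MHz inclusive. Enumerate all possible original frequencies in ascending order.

Frequencies that alias to 4.15 MHz are k·fs ± 4.15 MHz for integer k ≥ 0.
k=0: 4.15 MHz.
k=1: 35.8 MHz, 44.1 MHz.
k=2: 75.75 MHz, 84.05 MHz.
Within [26.9 MHz, 58.3 MHz]: 35.8 MHz, 44.1 MHz.

35.8 MHz, 44.1 MHz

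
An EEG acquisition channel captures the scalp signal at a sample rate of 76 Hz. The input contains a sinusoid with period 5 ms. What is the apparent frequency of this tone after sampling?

28 Hz

T = 5 ms → f = 1/T = 200 Hz.
200 Hz mod fs = 48 Hz.
48 Hz > fs/2 = 38 Hz, folds to fs − 48 Hz = 28 Hz.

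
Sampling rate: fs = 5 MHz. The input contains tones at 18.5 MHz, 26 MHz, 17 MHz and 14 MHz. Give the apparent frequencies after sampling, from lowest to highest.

fs/2 = 2.5 MHz.
18.5 MHz mod fs = 3.5 MHz.
3.5 MHz > fs/2 = 2.5 MHz, folds to fs − 3.5 MHz = 1.5 MHz.
26 MHz mod fs = 1 MHz.
1 MHz ≤ fs/2 = 2.5 MHz, appears at 1 MHz.
17 MHz mod fs = 2 MHz.
2 MHz ≤ fs/2 = 2.5 MHz, appears at 2 MHz.
14 MHz mod fs = 4 MHz.
4 MHz > fs/2 = 2.5 MHz, folds to fs − 4 MHz = 1 MHz.
Distinct values: {1 MHz, 1.5 MHz, 2 MHz}.

1 MHz, 1.5 MHz, 2 MHz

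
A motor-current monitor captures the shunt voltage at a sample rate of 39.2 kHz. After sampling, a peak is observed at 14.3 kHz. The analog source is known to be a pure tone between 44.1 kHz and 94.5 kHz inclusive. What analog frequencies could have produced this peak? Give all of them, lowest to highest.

53.5 kHz, 64.1 kHz, 92.7 kHz

Frequencies that alias to 14.3 kHz are k·fs ± 14.3 kHz for integer k ≥ 0.
k=0: 14.3 kHz.
k=1: 24.9 kHz, 53.5 kHz.
k=2: 64.1 kHz, 92.7 kHz.
k=3: 103.3 kHz, 131.9 kHz.
Within [44.1 kHz, 94.5 kHz]: 53.5 kHz, 64.1 kHz, 92.7 kHz.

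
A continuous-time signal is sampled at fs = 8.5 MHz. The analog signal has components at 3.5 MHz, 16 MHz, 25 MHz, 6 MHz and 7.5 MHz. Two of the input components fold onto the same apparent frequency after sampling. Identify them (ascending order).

fs/2 = 4.25 MHz.
3.5 MHz ≤ fs/2 = 4.25 MHz, passes unchanged.
16 MHz mod fs = 7.5 MHz.
7.5 MHz > fs/2 = 4.25 MHz, folds to fs − 7.5 MHz = 1 MHz.
25 MHz mod fs = 8 MHz.
8 MHz > fs/2 = 4.25 MHz, folds to fs − 8 MHz = 0.5 MHz.
6 MHz > fs/2 = 4.25 MHz, folds to fs − 6 MHz = 2.5 MHz.
7.5 MHz > fs/2 = 4.25 MHz, folds to fs − 7.5 MHz = 1 MHz.
7.5 MHz and 16 MHz both map to 1 MHz.

7.5 MHz, 16 MHz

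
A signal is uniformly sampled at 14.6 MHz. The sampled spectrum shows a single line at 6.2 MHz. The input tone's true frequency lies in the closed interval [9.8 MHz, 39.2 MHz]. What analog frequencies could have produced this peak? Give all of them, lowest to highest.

Frequencies that alias to 6.2 MHz are k·fs ± 6.2 MHz for integer k ≥ 0.
k=0: 6.2 MHz.
k=1: 8.4 MHz, 20.8 MHz.
k=2: 23 MHz, 35.4 MHz.
k=3: 37.6 MHz, 50 MHz.
k=4: 52.2 MHz, 64.6 MHz.
Within [9.8 MHz, 39.2 MHz]: 20.8 MHz, 23 MHz, 35.4 MHz, 37.6 MHz.

20.8 MHz, 23 MHz, 35.4 MHz, 37.6 MHz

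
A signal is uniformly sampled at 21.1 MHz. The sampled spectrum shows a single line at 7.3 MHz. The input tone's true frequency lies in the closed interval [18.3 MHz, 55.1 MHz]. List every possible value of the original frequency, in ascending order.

28.4 MHz, 34.9 MHz, 49.5 MHz

Frequencies that alias to 7.3 MHz are k·fs ± 7.3 MHz for integer k ≥ 0.
k=0: 7.3 MHz.
k=1: 13.8 MHz, 28.4 MHz.
k=2: 34.9 MHz, 49.5 MHz.
k=3: 56 MHz, 70.6 MHz.
Within [18.3 MHz, 55.1 MHz]: 28.4 MHz, 34.9 MHz, 49.5 MHz.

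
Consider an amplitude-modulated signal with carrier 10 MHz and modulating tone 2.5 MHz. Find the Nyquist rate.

25 MHz

AM sidebands sit at fc ± fm = 7.5 MHz and 12.5 MHz.
Highest-frequency component: 12.5 MHz.
Nyquist rate = 2 × 12.5 MHz = 25 MHz.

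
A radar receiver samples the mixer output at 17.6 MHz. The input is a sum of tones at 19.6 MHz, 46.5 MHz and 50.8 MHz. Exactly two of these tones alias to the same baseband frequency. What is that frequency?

fs/2 = 8.8 MHz.
19.6 MHz mod fs = 2 MHz.
2 MHz ≤ fs/2 = 8.8 MHz, appears at 2 MHz.
46.5 MHz mod fs = 11.3 MHz.
11.3 MHz > fs/2 = 8.8 MHz, folds to fs − 11.3 MHz = 6.3 MHz.
50.8 MHz mod fs = 15.6 MHz.
15.6 MHz > fs/2 = 8.8 MHz, folds to fs − 15.6 MHz = 2 MHz.
19.6 MHz and 50.8 MHz both map to 2 MHz.

2 MHz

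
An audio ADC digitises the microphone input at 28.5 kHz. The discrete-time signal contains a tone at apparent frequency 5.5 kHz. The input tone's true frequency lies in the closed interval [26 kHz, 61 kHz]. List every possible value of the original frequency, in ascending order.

34 kHz, 51.5 kHz

Frequencies that alias to 5.5 kHz are k·fs ± 5.5 kHz for integer k ≥ 0.
k=0: 5.5 kHz.
k=1: 23 kHz, 34 kHz.
k=2: 51.5 kHz, 62.5 kHz.
k=3: 80 kHz, 91 kHz.
Within [26 kHz, 61 kHz]: 34 kHz, 51.5 kHz.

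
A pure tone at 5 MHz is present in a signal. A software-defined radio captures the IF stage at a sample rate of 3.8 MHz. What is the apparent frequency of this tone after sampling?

1.2 MHz

5 MHz mod fs = 1.2 MHz.
1.2 MHz ≤ fs/2 = 1.9 MHz, appears at 1.2 MHz.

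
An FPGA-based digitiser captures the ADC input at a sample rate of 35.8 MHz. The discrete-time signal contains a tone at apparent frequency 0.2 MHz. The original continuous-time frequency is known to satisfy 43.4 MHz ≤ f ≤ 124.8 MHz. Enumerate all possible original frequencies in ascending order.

71.4 MHz, 71.8 MHz, 107.2 MHz, 107.6 MHz

Frequencies that alias to 0.2 MHz are k·fs ± 0.2 MHz for integer k ≥ 0.
k=0: 0.2 MHz.
k=1: 35.6 MHz, 36 MHz.
k=2: 71.4 MHz, 71.8 MHz.
k=3: 107.2 MHz, 107.6 MHz.
k=4: 143 MHz, 143.4 MHz.
Within [43.4 MHz, 124.8 MHz]: 71.4 MHz, 71.8 MHz, 107.2 MHz, 107.6 MHz.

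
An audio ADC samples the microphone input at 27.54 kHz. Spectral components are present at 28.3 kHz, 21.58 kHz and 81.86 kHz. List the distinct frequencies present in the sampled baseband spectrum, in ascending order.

0.76 kHz, 5.96 kHz

fs/2 = 13.77 kHz.
28.3 kHz mod fs = 0.76 kHz.
0.76 kHz ≤ fs/2 = 13.77 kHz, appears at 0.76 kHz.
21.58 kHz > fs/2 = 13.77 kHz, folds to fs − 21.58 kHz = 5.96 kHz.
81.86 kHz mod fs = 26.78 kHz.
26.78 kHz > fs/2 = 13.77 kHz, folds to fs − 26.78 kHz = 0.76 kHz.
Distinct values: {0.76 kHz, 5.96 kHz}.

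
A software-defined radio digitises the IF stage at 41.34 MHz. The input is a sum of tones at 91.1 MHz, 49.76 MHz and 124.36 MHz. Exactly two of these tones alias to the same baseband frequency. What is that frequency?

fs/2 = 20.67 MHz.
91.1 MHz mod fs = 8.42 MHz.
8.42 MHz ≤ fs/2 = 20.67 MHz, appears at 8.42 MHz.
49.76 MHz mod fs = 8.42 MHz.
8.42 MHz ≤ fs/2 = 20.67 MHz, appears at 8.42 MHz.
124.36 MHz mod fs = 0.34 MHz.
0.34 MHz ≤ fs/2 = 20.67 MHz, appears at 0.34 MHz.
49.76 MHz and 91.1 MHz both map to 8.42 MHz.

8.42 MHz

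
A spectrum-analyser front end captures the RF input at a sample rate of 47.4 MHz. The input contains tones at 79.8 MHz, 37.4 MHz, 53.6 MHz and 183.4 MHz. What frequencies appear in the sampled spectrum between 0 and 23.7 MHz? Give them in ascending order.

6.2 MHz, 10 MHz, 15 MHz

fs/2 = 23.7 MHz.
79.8 MHz mod fs = 32.4 MHz.
32.4 MHz > fs/2 = 23.7 MHz, folds to fs − 32.4 MHz = 15 MHz.
37.4 MHz > fs/2 = 23.7 MHz, folds to fs − 37.4 MHz = 10 MHz.
53.6 MHz mod fs = 6.2 MHz.
6.2 MHz ≤ fs/2 = 23.7 MHz, appears at 6.2 MHz.
183.4 MHz mod fs = 41.2 MHz.
41.2 MHz > fs/2 = 23.7 MHz, folds to fs − 41.2 MHz = 6.2 MHz.
Distinct values: {6.2 MHz, 10 MHz, 15 MHz}.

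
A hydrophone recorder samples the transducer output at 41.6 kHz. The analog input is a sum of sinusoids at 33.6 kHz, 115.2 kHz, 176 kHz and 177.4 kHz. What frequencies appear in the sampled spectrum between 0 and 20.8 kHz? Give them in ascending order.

8 kHz, 9.6 kHz, 11 kHz

fs/2 = 20.8 kHz.
33.6 kHz > fs/2 = 20.8 kHz, folds to fs − 33.6 kHz = 8 kHz.
115.2 kHz mod fs = 32 kHz.
32 kHz > fs/2 = 20.8 kHz, folds to fs − 32 kHz = 9.6 kHz.
176 kHz mod fs = 9.6 kHz.
9.6 kHz ≤ fs/2 = 20.8 kHz, appears at 9.6 kHz.
177.4 kHz mod fs = 11 kHz.
11 kHz ≤ fs/2 = 20.8 kHz, appears at 11 kHz.
Distinct values: {8 kHz, 9.6 kHz, 11 kHz}.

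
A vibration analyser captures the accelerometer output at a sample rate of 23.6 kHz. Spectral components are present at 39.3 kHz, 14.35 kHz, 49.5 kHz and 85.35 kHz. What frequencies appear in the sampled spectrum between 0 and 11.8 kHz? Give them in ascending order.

fs/2 = 11.8 kHz.
39.3 kHz mod fs = 15.7 kHz.
15.7 kHz > fs/2 = 11.8 kHz, folds to fs − 15.7 kHz = 7.9 kHz.
14.35 kHz > fs/2 = 11.8 kHz, folds to fs − 14.35 kHz = 9.25 kHz.
49.5 kHz mod fs = 2.3 kHz.
2.3 kHz ≤ fs/2 = 11.8 kHz, appears at 2.3 kHz.
85.35 kHz mod fs = 14.55 kHz.
14.55 kHz > fs/2 = 11.8 kHz, folds to fs − 14.55 kHz = 9.05 kHz.
Distinct values: {2.3 kHz, 7.9 kHz, 9.05 kHz, 9.25 kHz}.

2.3 kHz, 7.9 kHz, 9.05 kHz, 9.25 kHz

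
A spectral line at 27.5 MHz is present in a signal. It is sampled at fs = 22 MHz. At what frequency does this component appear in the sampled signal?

27.5 MHz mod fs = 5.5 MHz.
5.5 MHz ≤ fs/2 = 11 MHz, appears at 5.5 MHz.

5.5 MHz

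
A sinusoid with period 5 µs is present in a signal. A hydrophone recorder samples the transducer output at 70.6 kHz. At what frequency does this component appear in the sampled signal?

11.8 kHz

T = 5 µs → f = 1/T = 200 kHz.
200 kHz mod fs = 58.8 kHz.
58.8 kHz > fs/2 = 35.3 kHz, folds to fs − 58.8 kHz = 11.8 kHz.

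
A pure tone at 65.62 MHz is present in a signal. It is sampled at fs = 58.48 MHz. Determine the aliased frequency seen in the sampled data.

65.62 MHz mod fs = 7.14 MHz.
7.14 MHz ≤ fs/2 = 29.24 MHz, appears at 7.14 MHz.

7.14 MHz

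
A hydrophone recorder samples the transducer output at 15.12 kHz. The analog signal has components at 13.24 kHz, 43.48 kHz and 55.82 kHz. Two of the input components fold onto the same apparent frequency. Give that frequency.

fs/2 = 7.56 kHz.
13.24 kHz > fs/2 = 7.56 kHz, folds to fs − 13.24 kHz = 1.88 kHz.
43.48 kHz mod fs = 13.24 kHz.
13.24 kHz > fs/2 = 7.56 kHz, folds to fs − 13.24 kHz = 1.88 kHz.
55.82 kHz mod fs = 10.46 kHz.
10.46 kHz > fs/2 = 7.56 kHz, folds to fs − 10.46 kHz = 4.66 kHz.
13.24 kHz and 43.48 kHz both map to 1.88 kHz.

1.88 kHz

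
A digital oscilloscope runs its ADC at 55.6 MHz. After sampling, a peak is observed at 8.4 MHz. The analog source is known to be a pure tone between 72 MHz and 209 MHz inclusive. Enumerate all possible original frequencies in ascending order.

102.8 MHz, 119.6 MHz, 158.4 MHz, 175.2 MHz

Frequencies that alias to 8.4 MHz are k·fs ± 8.4 MHz for integer k ≥ 0.
k=0: 8.4 MHz.
k=1: 47.2 MHz, 64 MHz.
k=2: 102.8 MHz, 119.6 MHz.
k=3: 158.4 MHz, 175.2 MHz.
k=4: 214 MHz, 230.8 MHz.
Within [72 MHz, 209 MHz]: 102.8 MHz, 119.6 MHz, 158.4 MHz, 175.2 MHz.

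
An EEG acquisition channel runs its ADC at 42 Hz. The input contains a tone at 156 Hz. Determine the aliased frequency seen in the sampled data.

12 Hz

156 Hz mod fs = 30 Hz.
30 Hz > fs/2 = 21 Hz, folds to fs − 30 Hz = 12 Hz.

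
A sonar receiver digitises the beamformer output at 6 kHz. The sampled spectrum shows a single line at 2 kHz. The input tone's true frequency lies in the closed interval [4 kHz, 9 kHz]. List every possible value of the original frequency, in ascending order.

Frequencies that alias to 2 kHz are k·fs ± 2 kHz for integer k ≥ 0.
k=0: 2 kHz.
k=1: 4 kHz, 8 kHz.
k=2: 10 kHz, 14 kHz.
Within [4 kHz, 9 kHz]: 4 kHz, 8 kHz.

4 kHz, 8 kHz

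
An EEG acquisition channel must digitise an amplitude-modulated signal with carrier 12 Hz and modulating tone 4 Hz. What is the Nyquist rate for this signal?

32 Hz

AM sidebands sit at fc ± fm = 8 Hz and 16 Hz.
Highest-frequency component: 16 Hz.
Nyquist rate = 2 × 16 Hz = 32 Hz.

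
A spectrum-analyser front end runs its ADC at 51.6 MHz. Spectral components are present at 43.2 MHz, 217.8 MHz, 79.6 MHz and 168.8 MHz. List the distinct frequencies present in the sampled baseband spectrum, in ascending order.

fs/2 = 25.8 MHz.
43.2 MHz > fs/2 = 25.8 MHz, folds to fs − 43.2 MHz = 8.4 MHz.
217.8 MHz mod fs = 11.4 MHz.
11.4 MHz ≤ fs/2 = 25.8 MHz, appears at 11.4 MHz.
79.6 MHz mod fs = 28 MHz.
28 MHz > fs/2 = 25.8 MHz, folds to fs − 28 MHz = 23.6 MHz.
168.8 MHz mod fs = 14 MHz.
14 MHz ≤ fs/2 = 25.8 MHz, appears at 14 MHz.
Distinct values: {8.4 MHz, 11.4 MHz, 14 MHz, 23.6 MHz}.

8.4 MHz, 11.4 MHz, 14 MHz, 23.6 MHz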